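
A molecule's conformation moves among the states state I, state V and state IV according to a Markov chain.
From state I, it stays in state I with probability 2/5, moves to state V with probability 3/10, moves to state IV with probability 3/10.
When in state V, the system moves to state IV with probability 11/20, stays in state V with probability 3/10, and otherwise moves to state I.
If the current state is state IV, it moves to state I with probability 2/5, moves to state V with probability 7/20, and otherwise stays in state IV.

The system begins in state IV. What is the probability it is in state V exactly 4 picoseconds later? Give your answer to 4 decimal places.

Propagate the distribution vector 4 picoseconds from state IV.
After 0 picoseconds: (0.0000, 0.0000, 1.0000)
After 1 picosecond: (0.4000, 0.3500, 0.2500)
After 2 picoseconds: (0.3125, 0.3125, 0.3750)
After 3 picoseconds: (0.3219, 0.3188, 0.3594)
After 4 picoseconds: (0.3203, 0.3180, 0.3617)
P(in state V after 4 picoseconds) = 0.3180

0.3180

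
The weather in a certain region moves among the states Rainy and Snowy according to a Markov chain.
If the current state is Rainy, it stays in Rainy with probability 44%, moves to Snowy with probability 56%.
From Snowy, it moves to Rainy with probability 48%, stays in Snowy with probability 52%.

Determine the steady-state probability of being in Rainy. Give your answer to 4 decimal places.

0.4615

Let the stationary distribution be π with π = πP and π_1 + π_2 = 1.
π_1 = 0.44·π_1 + 0.48·π_2
Solving with the normalization constraint gives π = (0.4615, 0.5385).
So the stationary probability of Rainy is 0.4615.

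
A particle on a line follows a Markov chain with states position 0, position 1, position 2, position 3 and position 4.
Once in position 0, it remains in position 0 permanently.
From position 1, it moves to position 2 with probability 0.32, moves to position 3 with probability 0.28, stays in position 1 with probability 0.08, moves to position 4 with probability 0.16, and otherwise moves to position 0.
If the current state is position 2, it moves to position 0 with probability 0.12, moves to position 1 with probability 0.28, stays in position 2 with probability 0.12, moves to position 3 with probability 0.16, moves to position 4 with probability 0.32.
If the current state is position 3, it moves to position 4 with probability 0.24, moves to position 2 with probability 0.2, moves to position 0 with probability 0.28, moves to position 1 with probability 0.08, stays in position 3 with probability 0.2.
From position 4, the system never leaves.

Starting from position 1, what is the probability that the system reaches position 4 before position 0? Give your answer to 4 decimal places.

0.5498

Let h(s) be the probability of absorption at position 4 starting from transient state s. Then h(position 4) = 1 and h(position 0) = 0. By first-step analysis:
h(position 1) = 0.16·0 + 0.08·h(position 1) + 0.32·h(position 2) + 0.28·h(position 3) + 0.16·1
h(position 2) = 0.12·0 + 0.28·h(position 1) + 0.12·h(position 2) + 0.16·h(position 3) + 0.32·1
h(position 3) = 0.28·0 + 0.08·h(position 1) + 0.2·h(position 2) + 0.2·h(position 3) + 0.24·1
Solving: h(position 1) = 0.5498, h(position 2) = 0.6318, h(position 3) = 0.5129.
Starting from position 1, the probability is 0.5498.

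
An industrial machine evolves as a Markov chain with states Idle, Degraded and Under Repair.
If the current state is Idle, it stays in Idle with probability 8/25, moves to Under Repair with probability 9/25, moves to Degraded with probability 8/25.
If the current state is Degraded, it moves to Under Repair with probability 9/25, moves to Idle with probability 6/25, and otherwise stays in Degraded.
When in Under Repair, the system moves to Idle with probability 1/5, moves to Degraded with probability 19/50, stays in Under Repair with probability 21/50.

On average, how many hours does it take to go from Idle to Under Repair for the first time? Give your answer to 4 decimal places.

Let t(s) be the expected number of hours to first reach Under Repair from state s, with t(Under Repair) = 0. Conditioning on the first hour:
t(Idle) = 1 + 0.32·t(Idle) + 0.32·t(Degraded)
t(Degraded) = 1 + 0.24·t(Idle) + 0.4·t(Degraded)
Solving: t(Idle) = 2.7778, t(Degraded) = 2.7778.
Expected hours from Idle to Under Repair: 2.7778.

2.7778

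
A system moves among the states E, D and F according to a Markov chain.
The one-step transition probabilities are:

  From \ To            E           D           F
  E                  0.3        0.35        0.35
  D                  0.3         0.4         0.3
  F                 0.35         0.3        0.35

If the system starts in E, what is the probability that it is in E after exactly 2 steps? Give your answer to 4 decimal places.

0.3175

Sum over the intermediate state after 1 step:
P = P(E→E)·P(E→E) + P(E→D)·P(D→E) + P(E→F)·P(F→E)
  = 0.3×0.3 + 0.35×0.3 + 0.35×0.35
  = 0.0900 + 0.1050 + 0.1225 = 0.3175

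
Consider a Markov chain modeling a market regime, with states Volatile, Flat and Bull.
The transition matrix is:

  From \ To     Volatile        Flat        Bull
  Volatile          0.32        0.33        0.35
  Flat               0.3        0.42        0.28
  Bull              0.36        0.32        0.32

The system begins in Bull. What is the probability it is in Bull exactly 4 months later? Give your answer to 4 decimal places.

0.3154

Propagate the distribution vector 4 months from Bull.
After 0 months: (0.0000, 0.0000, 1.0000)
After 1 month: (0.3600, 0.3200, 0.3200)
After 2 months: (0.3264, 0.3556, 0.3180)
After 3 months: (0.3256, 0.3588, 0.3156)
After 4 months: (0.3254, 0.3591, 0.3154)
P(in Bull after 4 months) = 0.3154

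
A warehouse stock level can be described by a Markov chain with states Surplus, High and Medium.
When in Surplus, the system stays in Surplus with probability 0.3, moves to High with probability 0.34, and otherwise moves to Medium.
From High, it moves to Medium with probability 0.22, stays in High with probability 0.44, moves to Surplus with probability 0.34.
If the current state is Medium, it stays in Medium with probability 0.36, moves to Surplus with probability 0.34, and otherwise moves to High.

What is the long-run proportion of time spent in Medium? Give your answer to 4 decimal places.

0.3090

Let the stationary distribution be π with π = πP and π_1 + π_2 + π_3 = 1.
π_1 = 0.3·π_1 + 0.34·π_2 + 0.34·π_3
π_2 = 0.34·π_1 + 0.44·π_2 + 0.3·π_3
Solving with the normalization constraint gives π = (0.3269, 0.3640, 0.3090).
So the stationary probability of Medium is 0.3090.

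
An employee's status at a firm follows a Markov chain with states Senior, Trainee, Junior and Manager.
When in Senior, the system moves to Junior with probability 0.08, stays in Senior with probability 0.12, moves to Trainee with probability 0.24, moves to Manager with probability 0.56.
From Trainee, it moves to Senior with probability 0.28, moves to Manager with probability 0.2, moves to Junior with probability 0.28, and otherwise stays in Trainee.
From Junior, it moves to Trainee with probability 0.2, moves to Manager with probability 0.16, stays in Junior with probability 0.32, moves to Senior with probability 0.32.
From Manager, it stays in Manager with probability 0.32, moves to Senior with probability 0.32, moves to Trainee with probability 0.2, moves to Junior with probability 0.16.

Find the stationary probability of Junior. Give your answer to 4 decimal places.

0.1971

Let the stationary distribution be π with π = πP and π_1 + π_2 + π_3 + π_4 = 1.
π_1 = 0.12·π_1 + 0.28·π_2 + 0.32·π_3 + 0.32·π_4
π_2 = 0.24·π_1 + 0.24·π_2 + 0.2·π_3 + 0.2·π_4
π_3 = 0.08·π_1 + 0.28·π_2 + 0.32·π_3 + 0.16·π_4
Solving with the normalization constraint gives π = (0.2594, 0.2191, 0.1971, 0.3244).
So the stationary probability of Junior is 0.1971.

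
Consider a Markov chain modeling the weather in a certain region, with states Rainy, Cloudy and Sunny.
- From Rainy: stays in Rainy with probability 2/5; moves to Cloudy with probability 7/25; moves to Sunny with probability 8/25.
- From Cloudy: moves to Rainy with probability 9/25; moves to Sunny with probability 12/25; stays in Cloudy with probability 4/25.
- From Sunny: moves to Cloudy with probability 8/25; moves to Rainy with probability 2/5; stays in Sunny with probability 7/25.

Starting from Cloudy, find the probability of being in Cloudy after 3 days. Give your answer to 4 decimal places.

0.2595

Propagate the distribution vector 3 days from Cloudy.
After 0 days: (0.0000, 1.0000, 0.0000)
After 1 day: (0.3600, 0.1600, 0.4800)
After 2 days: (0.3936, 0.2800, 0.3264)
After 3 days: (0.3888, 0.2595, 0.3517)
P(in Cloudy after 3 days) = 0.2595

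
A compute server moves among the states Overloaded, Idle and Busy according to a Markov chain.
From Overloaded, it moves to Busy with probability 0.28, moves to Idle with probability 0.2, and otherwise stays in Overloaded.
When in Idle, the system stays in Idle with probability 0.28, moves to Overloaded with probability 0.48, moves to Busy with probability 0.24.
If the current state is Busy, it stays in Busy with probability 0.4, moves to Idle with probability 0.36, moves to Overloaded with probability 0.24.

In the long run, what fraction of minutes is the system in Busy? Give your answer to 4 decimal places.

Let the stationary distribution be π with π = πP and π_1 + π_2 + π_3 = 1.
π_1 = 0.52·π_1 + 0.48·π_2 + 0.24·π_3
π_2 = 0.2·π_1 + 0.28·π_2 + 0.36·π_3
Solving with the normalization constraint gives π = (0.4235, 0.2706, 0.3059).
So the stationary probability of Busy is 0.3059.

0.3059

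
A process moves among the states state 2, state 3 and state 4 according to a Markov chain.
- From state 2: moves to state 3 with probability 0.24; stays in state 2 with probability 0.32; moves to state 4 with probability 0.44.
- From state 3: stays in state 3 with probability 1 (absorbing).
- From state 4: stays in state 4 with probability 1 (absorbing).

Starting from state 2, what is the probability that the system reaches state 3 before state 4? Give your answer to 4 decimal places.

Let h(s) be the probability of absorption at state 3 starting from transient state s. Then h(state 3) = 1 and h(state 4) = 0. By first-step analysis:
h(state 2) = 0.32·h(state 2) + 0.24·1 + 0.44·0
Solving: h(state 2) = 0.3529.
Starting from state 2, the probability is 0.3529.

0.3529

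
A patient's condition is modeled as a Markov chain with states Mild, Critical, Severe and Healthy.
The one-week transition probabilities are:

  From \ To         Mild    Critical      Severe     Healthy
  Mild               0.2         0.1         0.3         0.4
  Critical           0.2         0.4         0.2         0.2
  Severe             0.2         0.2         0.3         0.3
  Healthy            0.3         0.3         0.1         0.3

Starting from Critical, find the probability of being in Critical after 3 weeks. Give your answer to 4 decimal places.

Propagate the distribution vector 3 weeks from Critical.
After 0 weeks: (0.0000, 1.0000, 0.0000, 0.0000)
After 1 week: (0.2000, 0.4000, 0.2000, 0.2000)
After 2 weeks: (0.2200, 0.2800, 0.2200, 0.2800)
After 3 weeks: (0.2280, 0.2620, 0.2160, 0.2940)
P(in Critical after 3 weeks) = 0.2620

0.2620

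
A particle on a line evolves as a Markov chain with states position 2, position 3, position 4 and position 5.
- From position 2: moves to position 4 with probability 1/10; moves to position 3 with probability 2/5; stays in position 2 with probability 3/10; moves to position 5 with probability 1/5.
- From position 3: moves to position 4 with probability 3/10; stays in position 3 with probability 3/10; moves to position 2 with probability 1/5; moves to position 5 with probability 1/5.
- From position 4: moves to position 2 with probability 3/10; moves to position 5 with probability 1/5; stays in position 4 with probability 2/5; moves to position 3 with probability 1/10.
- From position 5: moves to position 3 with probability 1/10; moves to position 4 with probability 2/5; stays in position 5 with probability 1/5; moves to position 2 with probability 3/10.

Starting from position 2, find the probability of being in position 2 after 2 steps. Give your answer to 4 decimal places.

0.2600

Propagate the distribution vector 2 steps from position 2.
After 0 steps: (1.0000, 0.0000, 0.0000, 0.0000)
After 1 step: (0.3000, 0.4000, 0.1000, 0.2000)
After 2 steps: (0.2600, 0.2700, 0.2700, 0.2000)
P(in position 2 after 2 steps) = 0.2600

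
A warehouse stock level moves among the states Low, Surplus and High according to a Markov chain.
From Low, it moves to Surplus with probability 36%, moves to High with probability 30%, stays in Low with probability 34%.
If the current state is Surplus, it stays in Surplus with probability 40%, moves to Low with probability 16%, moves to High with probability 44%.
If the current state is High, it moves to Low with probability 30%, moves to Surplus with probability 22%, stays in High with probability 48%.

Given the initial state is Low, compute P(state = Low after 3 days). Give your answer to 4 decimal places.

0.2640

Propagate the distribution vector 3 days from Low.
After 0 days: (1.0000, 0.0000, 0.0000)
After 1 day: (0.3400, 0.3600, 0.3000)
After 2 days: (0.2632, 0.3324, 0.4044)
After 3 days: (0.2640, 0.3167, 0.4193)
P(in Low after 3 days) = 0.2640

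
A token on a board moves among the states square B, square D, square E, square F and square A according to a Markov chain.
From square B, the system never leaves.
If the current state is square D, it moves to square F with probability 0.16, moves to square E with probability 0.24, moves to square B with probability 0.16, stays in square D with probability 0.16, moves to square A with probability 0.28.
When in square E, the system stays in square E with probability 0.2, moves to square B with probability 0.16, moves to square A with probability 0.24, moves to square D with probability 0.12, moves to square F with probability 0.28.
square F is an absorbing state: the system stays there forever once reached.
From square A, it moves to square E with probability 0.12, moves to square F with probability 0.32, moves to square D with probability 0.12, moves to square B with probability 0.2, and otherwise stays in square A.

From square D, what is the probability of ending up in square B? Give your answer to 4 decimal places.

Let h(s) be the probability of absorption at square B starting from transient state s. Then h(square B) = 1 and h(square F) = 0. By first-step analysis:
h(square D) = 0.16·1 + 0.16·h(square D) + 0.24·h(square E) + 0.16·0 + 0.28·h(square A)
h(square E) = 0.16·1 + 0.12·h(square D) + 0.2·h(square E) + 0.28·0 + 0.24·h(square A)
h(square A) = 0.2·1 + 0.12·h(square D) + 0.12·h(square E) + 0.32·0 + 0.24·h(square A)
Solving: h(square D) = 0.4300, h(square E) = 0.3819, h(square A) = 0.3914.
Starting from square D, the probability is 0.4300.

0.4300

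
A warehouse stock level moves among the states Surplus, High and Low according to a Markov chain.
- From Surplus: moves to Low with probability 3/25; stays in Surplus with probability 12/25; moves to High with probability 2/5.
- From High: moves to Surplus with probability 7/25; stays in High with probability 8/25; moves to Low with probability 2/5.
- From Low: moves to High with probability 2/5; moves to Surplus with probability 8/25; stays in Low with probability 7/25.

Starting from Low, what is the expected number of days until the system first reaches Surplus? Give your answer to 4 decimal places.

Let t(s) be the expected number of days to first reach Surplus from state s, with t(Surplus) = 0. Conditioning on the first day:
t(High) = 1 + 0.32·t(High) + 0.4·t(Low)
t(Low) = 1 + 0.4·t(High) + 0.28·t(Low)
Solving: t(High) = 3.3981, t(Low) = 3.2767.
Expected days from Low to Surplus: 3.2767.

3.2767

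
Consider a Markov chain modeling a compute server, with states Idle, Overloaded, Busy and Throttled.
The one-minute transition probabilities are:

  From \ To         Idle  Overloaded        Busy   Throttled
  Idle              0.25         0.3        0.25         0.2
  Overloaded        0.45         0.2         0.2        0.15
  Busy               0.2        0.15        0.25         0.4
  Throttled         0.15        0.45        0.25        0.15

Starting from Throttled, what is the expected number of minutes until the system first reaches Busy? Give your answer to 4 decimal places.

Let t(s) be the expected number of minutes to first reach Busy from state s, with t(Busy) = 0. Conditioning on the first minute:
t(Idle) = 1 + 0.25·t(Idle) + 0.3·t(Overloaded) + 0.2·t(Throttled)
t(Overloaded) = 1 + 0.45·t(Idle) + 0.2·t(Overloaded) + 0.15·t(Throttled)
t(Throttled) = 1 + 0.15·t(Idle) + 0.45·t(Overloaded) + 0.15·t(Throttled)
Solving: t(Idle) = 4.2524, t(Overloaded) = 4.4444, t(Throttled) = 4.2798.
Expected minutes from Throttled to Busy: 4.2798.

4.2798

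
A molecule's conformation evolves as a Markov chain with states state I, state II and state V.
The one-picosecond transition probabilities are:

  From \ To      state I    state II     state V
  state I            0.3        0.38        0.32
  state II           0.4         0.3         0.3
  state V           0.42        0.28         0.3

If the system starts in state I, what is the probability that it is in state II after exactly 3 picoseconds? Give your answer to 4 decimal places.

0.3240

Propagate the distribution vector 3 picoseconds from state I.
After 0 picoseconds: (1.0000, 0.0000, 0.0000)
After 1 picosecond: (0.3000, 0.3800, 0.3200)
After 2 picoseconds: (0.3764, 0.3176, 0.3060)
After 3 picoseconds: (0.3685, 0.3240, 0.3075)
P(in state II after 3 picoseconds) = 0.3240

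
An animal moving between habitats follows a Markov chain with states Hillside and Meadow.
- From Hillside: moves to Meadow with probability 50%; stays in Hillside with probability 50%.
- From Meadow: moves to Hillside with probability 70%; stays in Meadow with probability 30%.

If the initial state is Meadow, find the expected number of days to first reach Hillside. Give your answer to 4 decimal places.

Let t(s) be the expected number of days to first reach Hillside from state s, with t(Hillside) = 0. Conditioning on the first day:
t(Meadow) = 1 + 0.3·t(Meadow)
Solving: t(Meadow) = 1.4286.
Expected days from Meadow to Hillside: 1.4286.

1.4286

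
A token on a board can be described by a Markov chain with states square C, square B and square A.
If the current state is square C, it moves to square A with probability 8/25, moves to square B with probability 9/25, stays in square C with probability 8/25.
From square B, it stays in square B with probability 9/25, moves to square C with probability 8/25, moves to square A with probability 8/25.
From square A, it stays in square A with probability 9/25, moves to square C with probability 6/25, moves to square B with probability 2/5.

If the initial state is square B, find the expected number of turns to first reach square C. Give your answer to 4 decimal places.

3.4091

Let t(s) be the expected number of turns to first reach square C from state s, with t(square C) = 0. Conditioning on the first turn:
t(square B) = 1 + 0.36·t(square B) + 0.32·t(square A)
t(square A) = 1 + 0.4·t(square B) + 0.36·t(square A)
Solving: t(square B) = 3.4091, t(square A) = 3.6932.
Expected turns from square B to square C: 3.4091.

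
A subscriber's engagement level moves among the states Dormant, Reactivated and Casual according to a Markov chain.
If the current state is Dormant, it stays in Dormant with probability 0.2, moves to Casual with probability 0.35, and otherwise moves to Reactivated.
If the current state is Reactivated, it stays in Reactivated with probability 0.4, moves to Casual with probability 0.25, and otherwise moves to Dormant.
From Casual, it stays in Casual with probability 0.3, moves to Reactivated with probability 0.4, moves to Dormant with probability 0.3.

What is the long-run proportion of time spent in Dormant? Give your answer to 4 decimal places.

0.2916

Let the stationary distribution be π with π = πP and π_1 + π_2 + π_3 = 1.
π_1 = 0.2·π_1 + 0.35·π_2 + 0.3·π_3
π_2 = 0.45·π_1 + 0.4·π_2 + 0.4·π_3
Solving with the normalization constraint gives π = (0.2916, 0.4146, 0.2938).
So the stationary probability of Dormant is 0.2916.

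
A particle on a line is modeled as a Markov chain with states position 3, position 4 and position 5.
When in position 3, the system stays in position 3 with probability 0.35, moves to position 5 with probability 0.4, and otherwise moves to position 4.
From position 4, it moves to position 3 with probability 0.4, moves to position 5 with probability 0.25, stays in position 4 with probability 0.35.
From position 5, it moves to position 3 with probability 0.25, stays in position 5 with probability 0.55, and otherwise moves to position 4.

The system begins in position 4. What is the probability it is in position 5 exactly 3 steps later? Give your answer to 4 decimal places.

0.4169

Propagate the distribution vector 3 steps from position 4.
After 0 steps: (0.0000, 1.0000, 0.0000)
After 1 step: (0.4000, 0.3500, 0.2500)
After 2 steps: (0.3425, 0.2725, 0.3850)
After 3 steps: (0.3251, 0.2580, 0.4169)
P(in position 5 after 3 steps) = 0.4169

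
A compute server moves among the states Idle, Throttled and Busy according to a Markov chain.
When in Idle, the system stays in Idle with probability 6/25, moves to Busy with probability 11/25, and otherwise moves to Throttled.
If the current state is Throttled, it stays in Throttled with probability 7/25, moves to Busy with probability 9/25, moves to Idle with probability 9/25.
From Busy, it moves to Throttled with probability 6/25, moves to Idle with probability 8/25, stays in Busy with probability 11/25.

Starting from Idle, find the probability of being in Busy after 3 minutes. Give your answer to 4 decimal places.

Propagate the distribution vector 3 minutes from Idle.
After 0 minutes: (1.0000, 0.0000, 0.0000)
After 1 minute: (0.2400, 0.3200, 0.4400)
After 2 minutes: (0.3136, 0.2720, 0.4144)
After 3 minutes: (0.3058, 0.2760, 0.4182)
P(in Busy after 3 minutes) = 0.4182

0.4182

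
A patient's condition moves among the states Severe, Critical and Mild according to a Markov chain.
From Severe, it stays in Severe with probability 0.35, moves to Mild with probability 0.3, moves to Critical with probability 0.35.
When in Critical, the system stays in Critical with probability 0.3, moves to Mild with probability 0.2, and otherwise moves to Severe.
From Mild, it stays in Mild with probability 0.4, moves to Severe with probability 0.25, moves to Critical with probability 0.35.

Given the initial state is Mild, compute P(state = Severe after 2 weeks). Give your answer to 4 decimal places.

Sum over the intermediate state after 1 week:
P = P(Mild→Severe)·P(Severe→Severe) + P(Mild→Critical)·P(Critical→Severe) + P(Mild→Mild)·P(Mild→Severe)
  = 0.25×0.35 + 0.35×0.5 + 0.4×0.25
  = 0.0875 + 0.1750 + 0.1000 = 0.3625

0.3625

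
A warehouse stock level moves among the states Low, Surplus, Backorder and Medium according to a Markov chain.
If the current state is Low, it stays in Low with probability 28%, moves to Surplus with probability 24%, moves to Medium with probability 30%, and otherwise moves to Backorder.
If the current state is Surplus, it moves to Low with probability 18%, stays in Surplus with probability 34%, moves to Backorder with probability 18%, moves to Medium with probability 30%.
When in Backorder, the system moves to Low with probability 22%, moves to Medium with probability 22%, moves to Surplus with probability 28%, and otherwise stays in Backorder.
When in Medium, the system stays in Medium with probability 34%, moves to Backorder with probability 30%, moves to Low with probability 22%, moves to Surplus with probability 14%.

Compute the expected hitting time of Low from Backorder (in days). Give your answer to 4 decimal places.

4.7684

Let t(s) be the expected number of days to first reach Low from state s, with t(Low) = 0. Conditioning on the first day:
t(Surplus) = 1 + 0.34·t(Surplus) + 0.18·t(Backorder) + 0.3·t(Medium)
t(Backorder) = 1 + 0.28·t(Surplus) + 0.28·t(Backorder) + 0.22·t(Medium)
t(Medium) = 1 + 0.14·t(Surplus) + 0.3·t(Backorder) + 0.34·t(Medium)
Solving: t(Surplus) = 4.9686, t(Backorder) = 4.7684, t(Medium) = 4.7366.
Expected days from Backorder to Low: 4.7684.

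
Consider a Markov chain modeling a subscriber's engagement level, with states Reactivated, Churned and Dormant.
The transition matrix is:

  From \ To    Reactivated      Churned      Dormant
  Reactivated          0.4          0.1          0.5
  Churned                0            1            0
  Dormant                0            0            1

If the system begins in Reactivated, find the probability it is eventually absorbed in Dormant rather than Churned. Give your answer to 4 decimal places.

Let h(s) be the probability of absorption at Dormant starting from transient state s. Then h(Dormant) = 1 and h(Churned) = 0. By first-step analysis:
h(Reactivated) = 0.4·h(Reactivated) + 0.1·0 + 0.5·1
Solving: h(Reactivated) = 0.8333.
Starting from Reactivated, the probability is 0.8333.

0.8333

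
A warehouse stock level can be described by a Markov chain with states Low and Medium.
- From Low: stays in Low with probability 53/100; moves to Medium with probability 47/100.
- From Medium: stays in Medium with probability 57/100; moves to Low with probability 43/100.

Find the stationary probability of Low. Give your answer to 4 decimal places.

0.4778

Let the stationary distribution be π with π = πP and π_1 + π_2 = 1.
π_1 = 0.53·π_1 + 0.43·π_2
Solving with the normalization constraint gives π = (0.4778, 0.5222).
So the stationary probability of Low is 0.4778.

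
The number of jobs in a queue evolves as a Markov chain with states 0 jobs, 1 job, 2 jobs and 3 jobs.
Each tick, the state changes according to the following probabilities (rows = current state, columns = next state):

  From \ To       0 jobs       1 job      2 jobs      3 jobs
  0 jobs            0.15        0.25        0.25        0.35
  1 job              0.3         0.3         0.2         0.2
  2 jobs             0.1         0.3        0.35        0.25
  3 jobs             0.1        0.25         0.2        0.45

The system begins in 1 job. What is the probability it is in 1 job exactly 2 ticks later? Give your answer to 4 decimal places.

Propagate the distribution vector 2 ticks from 1 job.
After 0 ticks: (0.0000, 1.0000, 0.0000, 0.0000)
After 1 tick: (0.3000, 0.3000, 0.2000, 0.2000)
After 2 ticks: (0.1750, 0.2750, 0.2450, 0.3050)
P(in 1 job after 2 ticks) = 0.2750

0.2750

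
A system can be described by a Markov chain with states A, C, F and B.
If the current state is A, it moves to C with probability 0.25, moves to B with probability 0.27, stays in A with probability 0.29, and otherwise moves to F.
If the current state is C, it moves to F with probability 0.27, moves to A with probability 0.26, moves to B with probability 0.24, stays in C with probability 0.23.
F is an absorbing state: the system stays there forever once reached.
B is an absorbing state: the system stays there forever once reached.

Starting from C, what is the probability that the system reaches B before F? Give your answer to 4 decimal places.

Let h(s) be the probability of absorption at B starting from transient state s. Then h(B) = 1 and h(F) = 0. By first-step analysis:
h(A) = 0.29·h(A) + 0.25·h(C) + 0.19·0 + 0.27·1
h(C) = 0.26·h(A) + 0.23·h(C) + 0.27·0 + 0.24·1
Solving: h(A) = 0.5562, h(C) = 0.4995.
Starting from C, the probability is 0.4995.

0.4995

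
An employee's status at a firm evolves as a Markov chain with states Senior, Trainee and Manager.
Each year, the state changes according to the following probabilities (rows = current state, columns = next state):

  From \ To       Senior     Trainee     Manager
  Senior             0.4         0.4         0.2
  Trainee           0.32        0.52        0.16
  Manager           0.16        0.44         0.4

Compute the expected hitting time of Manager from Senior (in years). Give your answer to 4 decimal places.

Let t(s) be the expected number of years to first reach Manager from state s, with t(Manager) = 0. Conditioning on the first year:
t(Senior) = 1 + 0.4·t(Senior) + 0.4·t(Trainee)
t(Trainee) = 1 + 0.32·t(Senior) + 0.52·t(Trainee)
Solving: t(Senior) = 5.5000, t(Trainee) = 5.7500.
Expected years from Senior to Manager: 5.5000.

5.5000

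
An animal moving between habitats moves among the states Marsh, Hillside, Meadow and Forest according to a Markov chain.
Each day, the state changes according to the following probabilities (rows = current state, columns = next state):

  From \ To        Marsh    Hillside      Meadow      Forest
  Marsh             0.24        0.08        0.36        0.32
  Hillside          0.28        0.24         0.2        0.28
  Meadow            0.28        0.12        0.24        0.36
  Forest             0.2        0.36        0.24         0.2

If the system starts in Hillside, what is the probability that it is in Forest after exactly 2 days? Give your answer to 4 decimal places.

0.2848

Propagate the distribution vector 2 days from Hillside.
After 0 days: (0.0000, 1.0000, 0.0000, 0.0000)
After 1 day: (0.2800, 0.2400, 0.2000, 0.2800)
After 2 days: (0.2464, 0.2048, 0.2640, 0.2848)
P(in Forest after 2 days) = 0.2848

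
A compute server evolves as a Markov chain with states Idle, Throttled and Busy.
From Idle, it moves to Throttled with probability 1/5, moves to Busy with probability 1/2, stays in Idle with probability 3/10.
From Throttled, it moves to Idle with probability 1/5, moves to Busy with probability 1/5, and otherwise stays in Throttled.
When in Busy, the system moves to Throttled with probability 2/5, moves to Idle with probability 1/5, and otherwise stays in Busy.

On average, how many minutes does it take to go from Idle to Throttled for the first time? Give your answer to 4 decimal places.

Let t(s) be the expected number of minutes to first reach Throttled from state s, with t(Throttled) = 0. Conditioning on the first minute:
t(Idle) = 1 + 0.3·t(Idle) + 0.5·t(Busy)
t(Busy) = 1 + 0.2·t(Idle) + 0.4·t(Busy)
Solving: t(Idle) = 3.4375, t(Busy) = 2.8125.
Expected minutes from Idle to Throttled: 3.4375.

3.4375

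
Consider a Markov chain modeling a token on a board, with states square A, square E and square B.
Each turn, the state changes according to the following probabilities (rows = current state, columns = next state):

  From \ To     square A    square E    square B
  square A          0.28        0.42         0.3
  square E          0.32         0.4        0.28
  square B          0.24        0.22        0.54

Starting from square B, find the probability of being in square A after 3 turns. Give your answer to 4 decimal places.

Propagate the distribution vector 3 turns from square B.
After 0 turns: (0.0000, 0.0000, 1.0000)
After 1 turn: (0.2400, 0.2200, 0.5400)
After 2 turns: (0.2672, 0.3076, 0.4252)
After 3 turns: (0.2753, 0.3288, 0.3959)
P(in square A after 3 turns) = 0.2753

0.2753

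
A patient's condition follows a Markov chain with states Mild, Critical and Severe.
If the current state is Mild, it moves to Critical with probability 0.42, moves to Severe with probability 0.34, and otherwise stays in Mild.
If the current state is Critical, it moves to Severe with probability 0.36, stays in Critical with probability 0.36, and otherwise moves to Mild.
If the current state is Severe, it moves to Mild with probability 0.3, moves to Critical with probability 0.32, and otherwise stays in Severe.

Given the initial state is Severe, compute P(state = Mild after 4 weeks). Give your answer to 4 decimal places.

0.2762

Propagate the distribution vector 4 weeks from Severe.
After 0 weeks: (0.0000, 0.0000, 1.0000)
After 1 week: (0.3000, 0.3200, 0.3800)
After 2 weeks: (0.2756, 0.3628, 0.3616)
After 3 weeks: (0.2762, 0.3621, 0.3617)
After 4 weeks: (0.2762, 0.3621, 0.3617)
P(in Mild after 4 weeks) = 0.2762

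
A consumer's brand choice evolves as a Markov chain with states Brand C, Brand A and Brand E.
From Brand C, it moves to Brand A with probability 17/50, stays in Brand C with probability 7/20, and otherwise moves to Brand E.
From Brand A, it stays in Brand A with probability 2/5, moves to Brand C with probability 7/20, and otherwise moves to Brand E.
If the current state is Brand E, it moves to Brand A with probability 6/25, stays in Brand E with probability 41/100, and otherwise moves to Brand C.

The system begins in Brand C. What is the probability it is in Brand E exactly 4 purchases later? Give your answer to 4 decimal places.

Propagate the distribution vector 4 purchases from Brand C.
After 0 purchases: (1.0000, 0.0000, 0.0000)
After 1 purchase: (0.3500, 0.3400, 0.3100)
After 2 purchases: (0.3500, 0.3294, 0.3206)
After 3 purchases: (0.3500, 0.3277, 0.3223)
After 4 purchases: (0.3500, 0.3274, 0.3226)
P(in Brand E after 4 purchases) = 0.3226

0.3226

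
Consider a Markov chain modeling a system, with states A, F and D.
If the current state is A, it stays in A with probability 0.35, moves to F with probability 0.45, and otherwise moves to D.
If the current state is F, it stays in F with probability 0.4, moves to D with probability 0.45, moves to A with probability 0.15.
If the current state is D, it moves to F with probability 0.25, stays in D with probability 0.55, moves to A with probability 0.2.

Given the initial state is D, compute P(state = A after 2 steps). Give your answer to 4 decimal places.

Sum over the intermediate state after 1 step:
P = P(D→A)·P(A→A) + P(D→F)·P(F→A) + P(D→D)·P(D→A)
  = 0.2×0.35 + 0.25×0.15 + 0.55×0.2
  = 0.0700 + 0.0375 + 0.1100 = 0.2175

0.2175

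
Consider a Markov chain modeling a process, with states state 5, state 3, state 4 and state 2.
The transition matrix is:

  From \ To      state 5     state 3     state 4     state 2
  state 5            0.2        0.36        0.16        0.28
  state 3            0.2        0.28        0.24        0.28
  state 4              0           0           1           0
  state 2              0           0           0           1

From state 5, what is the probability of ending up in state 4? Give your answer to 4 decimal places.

0.4000

Let h(s) be the probability of absorption at state 4 starting from transient state s. Then h(state 4) = 1 and h(state 2) = 0. By first-step analysis:
h(state 5) = 0.2·h(state 5) + 0.36·h(state 3) + 0.16·1 + 0.28·0
h(state 3) = 0.2·h(state 5) + 0.28·h(state 3) + 0.24·1 + 0.28·0
Solving: h(state 5) = 0.4000, h(state 3) = 0.4444.
Starting from state 5, the probability is 0.4000.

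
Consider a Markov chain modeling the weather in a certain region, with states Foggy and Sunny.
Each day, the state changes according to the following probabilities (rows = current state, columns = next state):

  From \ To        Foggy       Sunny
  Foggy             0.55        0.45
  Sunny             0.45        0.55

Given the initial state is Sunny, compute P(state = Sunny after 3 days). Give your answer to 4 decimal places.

0.5005

Propagate the distribution vector 3 days from Sunny.
After 0 days: (0.0000, 1.0000)
After 1 day: (0.4500, 0.5500)
After 2 days: (0.4950, 0.5050)
After 3 days: (0.4995, 0.5005)
P(in Sunny after 3 days) = 0.5005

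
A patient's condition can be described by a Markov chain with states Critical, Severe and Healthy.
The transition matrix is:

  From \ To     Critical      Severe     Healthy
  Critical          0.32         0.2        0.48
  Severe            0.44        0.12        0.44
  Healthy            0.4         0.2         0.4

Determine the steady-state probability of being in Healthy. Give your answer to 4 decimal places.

0.4376

Let the stationary distribution be π with π = πP and π_1 + π_2 + π_3 = 1.
π_1 = 0.32·π_1 + 0.44·π_2 + 0.4·π_3
π_2 = 0.2·π_1 + 0.12·π_2 + 0.2·π_3
Solving with the normalization constraint gives π = (0.3772, 0.1852, 0.4376).
So the stationary probability of Healthy is 0.4376.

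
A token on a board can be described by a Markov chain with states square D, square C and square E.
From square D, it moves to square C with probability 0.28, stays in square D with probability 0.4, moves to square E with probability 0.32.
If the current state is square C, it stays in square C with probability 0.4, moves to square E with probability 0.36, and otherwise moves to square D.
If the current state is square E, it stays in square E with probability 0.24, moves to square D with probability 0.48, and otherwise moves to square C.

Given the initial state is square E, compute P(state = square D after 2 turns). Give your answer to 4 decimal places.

0.3744

Sum over the intermediate state after 1 turn:
P = P(square E→square D)·P(square D→square D) + P(square E→square C)·P(square C→square D) + P(square E→square E)·P(square E→square D)
  = 0.48×0.4 + 0.28×0.24 + 0.24×0.48
  = 0.1920 + 0.0672 + 0.1152 = 0.3744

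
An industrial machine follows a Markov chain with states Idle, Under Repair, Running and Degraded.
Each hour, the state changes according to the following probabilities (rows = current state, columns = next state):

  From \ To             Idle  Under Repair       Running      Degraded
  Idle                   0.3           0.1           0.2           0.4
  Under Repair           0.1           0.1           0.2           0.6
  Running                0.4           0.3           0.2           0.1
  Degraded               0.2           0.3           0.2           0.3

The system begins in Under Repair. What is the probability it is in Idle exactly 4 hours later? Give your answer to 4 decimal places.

Propagate the distribution vector 4 hours from Under Repair.
After 0 hours: (0.0000, 1.0000, 0.0000, 0.0000)
After 1 hour: (0.1000, 0.1000, 0.2000, 0.6000)
After 2 hours: (0.2400, 0.2600, 0.2000, 0.3000)
After 3 hours: (0.2380, 0.2000, 0.2000, 0.3620)
After 4 hours: (0.2438, 0.2124, 0.2000, 0.3438)
P(in Idle after 4 hours) = 0.2438

0.2438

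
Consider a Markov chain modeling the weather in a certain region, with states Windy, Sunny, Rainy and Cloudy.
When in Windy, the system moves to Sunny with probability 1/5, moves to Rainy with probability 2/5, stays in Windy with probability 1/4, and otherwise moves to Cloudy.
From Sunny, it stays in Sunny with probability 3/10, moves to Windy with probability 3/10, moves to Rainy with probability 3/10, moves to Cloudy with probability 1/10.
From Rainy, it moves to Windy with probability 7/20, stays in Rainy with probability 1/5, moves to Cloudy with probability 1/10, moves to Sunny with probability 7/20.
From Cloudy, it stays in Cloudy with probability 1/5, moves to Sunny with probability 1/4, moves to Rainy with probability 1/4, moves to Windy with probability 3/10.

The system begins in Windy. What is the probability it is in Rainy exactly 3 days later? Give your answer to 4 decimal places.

Propagate the distribution vector 3 days from Windy.
After 0 days: (1.0000, 0.0000, 0.0000, 0.0000)
After 1 day: (0.2500, 0.2000, 0.4000, 0.1500)
After 2 days: (0.3075, 0.2875, 0.2775, 0.1275)
After 3 days: (0.2985, 0.2768, 0.2966, 0.1281)
P(in Rainy after 3 days) = 0.2966

0.2966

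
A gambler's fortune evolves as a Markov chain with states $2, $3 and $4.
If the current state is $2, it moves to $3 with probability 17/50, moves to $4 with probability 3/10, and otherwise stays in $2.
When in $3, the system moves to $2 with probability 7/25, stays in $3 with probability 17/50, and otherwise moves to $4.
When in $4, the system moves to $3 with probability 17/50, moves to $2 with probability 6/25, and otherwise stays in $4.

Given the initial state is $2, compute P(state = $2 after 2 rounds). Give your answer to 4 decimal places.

0.2968

Sum over the intermediate state after 1 round:
P = P($2→$2)·P($2→$2) + P($2→$3)·P($3→$2) + P($2→$4)·P($4→$2)
  = 0.36×0.36 + 0.34×0.28 + 0.3×0.24
  = 0.1296 + 0.0952 + 0.0720 = 0.2968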